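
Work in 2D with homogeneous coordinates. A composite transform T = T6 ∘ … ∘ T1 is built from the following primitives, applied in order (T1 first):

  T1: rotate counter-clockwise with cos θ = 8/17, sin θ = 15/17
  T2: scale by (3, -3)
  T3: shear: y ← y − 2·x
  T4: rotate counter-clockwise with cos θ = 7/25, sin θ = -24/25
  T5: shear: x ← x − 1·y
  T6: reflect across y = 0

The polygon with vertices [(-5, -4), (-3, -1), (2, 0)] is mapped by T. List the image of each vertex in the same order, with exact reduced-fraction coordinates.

T1 rotate counter-clockwise with cos θ = 8/17, sin θ = 15/17: (-5, -4) → (20/17, -107/17); (-3, -1) → (-9/17, -53/17); (2, 0) → (16/17, 30/17)
T2 scale by (3, -3): (20/17, -107/17) → (60/17, 321/17); (-9/17, -53/17) → (-27/17, 159/17); (16/17, 30/17) → (48/17, -90/17)
T3 shear: y ← y − 2·x: (60/17, 321/17) → (60/17, 201/17); (-27/17, 159/17) → (-27/17, 213/17); (48/17, -90/17) → (48/17, -186/17)
T4 rotate counter-clockwise with cos θ = 7/25, sin θ = -24/25: (60/17, 201/17) → (5244/425, -33/425); (-27/17, 213/17) → (4923/425, 2139/425); (48/17, -186/17) → (-4128/425, -2454/425)
T5 shear: x ← x − 1·y: (5244/425, -33/425) → (5277/425, -33/425); (4923/425, 2139/425) → (2784/425, 2139/425); (-4128/425, -2454/425) → (-1674/425, -2454/425)
T6 reflect across y = 0: (5277/425, -33/425) → (5277/425, 33/425); (2784/425, 2139/425) → (2784/425, -2139/425); (-1674/425, -2454/425) → (-1674/425, 2454/425)

image vertices: (5277/425, 33/425), (2784/425, -2139/425), (-1674/425, 2454/425)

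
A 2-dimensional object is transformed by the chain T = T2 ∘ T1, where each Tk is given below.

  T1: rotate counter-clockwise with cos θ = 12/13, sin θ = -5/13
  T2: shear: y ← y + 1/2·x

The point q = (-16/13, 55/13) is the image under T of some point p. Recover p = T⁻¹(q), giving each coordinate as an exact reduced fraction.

p = (-3, 4)

T1 = [12/13 5/13 0; -5/13 12/13 0; 0 0 1]
T2·T1 = [12/13 5/13 0; 1/13 29/26 0; 0 0 1]
det M = 1; M⁻¹ = [29/26 -5/13 0; -1/13 12/13 0; 0 0 1]
M⁻¹ · (-16/13, 55/13)ᵀ = (-3, 4)ᵀ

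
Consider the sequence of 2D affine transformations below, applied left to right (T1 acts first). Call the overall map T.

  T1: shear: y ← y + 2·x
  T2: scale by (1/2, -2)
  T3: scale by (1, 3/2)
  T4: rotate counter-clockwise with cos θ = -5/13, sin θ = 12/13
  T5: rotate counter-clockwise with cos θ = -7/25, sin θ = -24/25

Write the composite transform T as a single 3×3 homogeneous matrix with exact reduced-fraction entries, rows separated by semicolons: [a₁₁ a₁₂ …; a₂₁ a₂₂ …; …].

T = [151/130 108/325 0; -384/65 -969/325 0; 0 0 1]

T1 = [1 0 0; 2 1 0; 0 0 1]
T2·T1 = [1/2 0 0; -4 -2 0; 0 0 1]
T3·…·T1 = [1/2 0 0; -6 -3 0; 0 0 1]
T4·…·T1 = [139/26 36/13 0; 36/13 15/13 0; 0 0 1]
T5·…·T1 = [151/130 108/325 0; -384/65 -969/325 0; 0 0 1]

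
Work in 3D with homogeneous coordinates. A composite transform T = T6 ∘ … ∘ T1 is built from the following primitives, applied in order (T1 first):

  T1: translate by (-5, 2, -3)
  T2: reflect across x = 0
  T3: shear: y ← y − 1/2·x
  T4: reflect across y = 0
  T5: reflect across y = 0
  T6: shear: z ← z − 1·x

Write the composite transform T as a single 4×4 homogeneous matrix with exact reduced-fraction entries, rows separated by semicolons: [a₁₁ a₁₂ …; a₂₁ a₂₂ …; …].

T = [-1 0 0 5; 1/2 1 0 -1/2; 1 0 1 -8; 0 0 0 1]

T1 = [1 0 0 -5; 0 1 0 2; 0 0 1 -3; 0 0 0 1]
T2·T1 = [-1 0 0 5; 0 1 0 2; 0 0 1 -3; 0 0 0 1]
T3·…·T1 = [-1 0 0 5; 1/2 1 0 -1/2; 0 0 1 -3; 0 0 0 1]
T4·…·T1 = [-1 0 0 5; -1/2 -1 0 1/2; 0 0 1 -3; 0 0 0 1]
T5·…·T1 = [-1 0 0 5; 1/2 1 0 -1/2; 0 0 1 -3; 0 0 0 1]
T6·…·T1 = [-1 0 0 5; 1/2 1 0 -1/2; 1 0 1 -8; 0 0 0 1]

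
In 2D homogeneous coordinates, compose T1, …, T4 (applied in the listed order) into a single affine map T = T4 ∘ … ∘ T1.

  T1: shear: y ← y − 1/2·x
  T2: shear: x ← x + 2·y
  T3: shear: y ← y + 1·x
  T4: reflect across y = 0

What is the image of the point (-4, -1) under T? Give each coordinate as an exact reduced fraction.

T1 shear: y ← y − 1/2·x: (-4, -1) → (-4, 1)
T2 shear: x ← x + 2·y: (-4, 1) → (-2, 1)
T3 shear: y ← y + 1·x: (-2, 1) → (-2, -1)
T4 reflect across y = 0: (-2, -1) → (-2, 1)

T(p) = (-2, 1)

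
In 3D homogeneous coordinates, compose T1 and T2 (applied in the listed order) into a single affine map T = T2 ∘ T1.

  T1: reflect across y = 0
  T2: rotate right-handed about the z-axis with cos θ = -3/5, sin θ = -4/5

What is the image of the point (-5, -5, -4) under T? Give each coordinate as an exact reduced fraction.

T1 reflect across y = 0: (-5, -5, -4) → (-5, 5, -4)
T2 rotate right-handed about the z-axis with cos θ = -3/5, sin θ = -4/5: (-5, 5, -4) → (7, 1, -4)

T(p) = (7, 1, -4)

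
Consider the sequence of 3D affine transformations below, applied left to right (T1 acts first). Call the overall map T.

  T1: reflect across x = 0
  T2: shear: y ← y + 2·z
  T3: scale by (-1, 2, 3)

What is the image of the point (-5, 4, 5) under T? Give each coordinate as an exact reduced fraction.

T(p) = (-5, 28, 15)

T1 reflect across x = 0: (-5, 4, 5) → (5, 4, 5)
T2 shear: y ← y + 2·z: (5, 4, 5) → (5, 14, 5)
T3 scale by (-1, 2, 3): (5, 14, 5) → (-5, 28, 15)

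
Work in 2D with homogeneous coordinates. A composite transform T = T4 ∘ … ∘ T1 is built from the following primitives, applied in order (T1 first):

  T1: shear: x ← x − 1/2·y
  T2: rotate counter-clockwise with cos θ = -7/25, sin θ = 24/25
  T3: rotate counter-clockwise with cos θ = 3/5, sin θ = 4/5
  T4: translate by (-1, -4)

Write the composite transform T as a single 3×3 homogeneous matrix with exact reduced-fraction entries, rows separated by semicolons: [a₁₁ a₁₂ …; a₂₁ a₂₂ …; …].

T = [-117/125 29/250 -1; 44/125 -139/125 -4; 0 0 1]

T1 = [1 -1/2 0; 0 1 0; 0 0 1]
T2·T1 = [-7/25 -41/50 0; 24/25 -19/25 0; 0 0 1]
T3·…·T1 = [-117/125 29/250 0; 44/125 -139/125 0; 0 0 1]
T4·…·T1 = [-117/125 29/250 -1; 44/125 -139/125 -4; 0 0 1]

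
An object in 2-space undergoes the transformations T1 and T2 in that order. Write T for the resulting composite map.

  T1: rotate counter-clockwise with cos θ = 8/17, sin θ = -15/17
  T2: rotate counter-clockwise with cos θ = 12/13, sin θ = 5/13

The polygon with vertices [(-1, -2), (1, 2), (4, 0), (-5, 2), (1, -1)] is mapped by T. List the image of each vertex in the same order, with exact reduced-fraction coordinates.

image vertices: (-451/221, -202/221), (451/221, 202/221), (684/221, -560/221), (-575/221, 1042/221), (31/221, -311/221)

T1 rotate counter-clockwise with cos θ = 8/17, sin θ = -15/17: (-1, -2) → (-38/17, -1/17); (1, 2) → (38/17, 1/17); (4, 0) → (32/17, -60/17); (-5, 2) → (-10/17, 91/17); (1, -1) → (-7/17, -23/17)
T2 rotate counter-clockwise with cos θ = 12/13, sin θ = 5/13: (-38/17, -1/17) → (-451/221, -202/221); (38/17, 1/17) → (451/221, 202/221); (32/17, -60/17) → (684/221, -560/221); (-10/17, 91/17) → (-575/221, 1042/221); (-7/17, -23/17) → (31/221, -311/221)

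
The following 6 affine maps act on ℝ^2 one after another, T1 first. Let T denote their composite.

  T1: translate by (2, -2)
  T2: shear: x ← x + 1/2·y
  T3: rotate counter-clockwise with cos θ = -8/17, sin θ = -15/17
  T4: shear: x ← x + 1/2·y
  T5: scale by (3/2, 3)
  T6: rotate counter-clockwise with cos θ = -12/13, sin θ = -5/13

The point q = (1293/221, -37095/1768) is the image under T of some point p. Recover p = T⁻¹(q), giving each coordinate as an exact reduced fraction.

p = (-5, -3)

T1 = [1 0 2; 0 1 -2; 0 0 1]
T2·T1 = [1 1/2 1; 0 1 -2; 0 0 1]
T3·…·T1 = [-8/17 11/17 -38/17; -15/17 -31/34 1/17; 0 0 1]
T4·…·T1 = [-31/34 13/68 -75/34; -15/17 -31/34 1/17; 0 0 1]
T5·…·T1 = [-93/68 39/136 -225/68; -45/17 -93/34 3/17; 0 0 1]
T6·…·T1 = [54/221 -291/221 690/221; 2625/884 4269/1768 981/884; 0 0 1]
det M = 9/2; M⁻¹ = [1423/2652 194/663 -2; -875/1326 12/221 2; 0 0 1]
M⁻¹ · (1293/221, -37095/1768)ᵀ = (-5, -3)ᵀ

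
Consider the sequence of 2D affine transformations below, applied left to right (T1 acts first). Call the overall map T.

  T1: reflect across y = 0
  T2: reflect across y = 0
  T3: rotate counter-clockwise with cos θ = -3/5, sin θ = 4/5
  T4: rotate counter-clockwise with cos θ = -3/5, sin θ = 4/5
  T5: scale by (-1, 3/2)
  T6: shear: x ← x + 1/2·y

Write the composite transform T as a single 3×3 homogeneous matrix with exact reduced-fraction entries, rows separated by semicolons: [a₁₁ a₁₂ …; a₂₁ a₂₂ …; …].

T = [-11/25 -117/100 0; -36/25 -21/50 0; 0 0 1]

T1 = [1 0 0; 0 -1 0; 0 0 1]
T2·T1 = [1 0 0; 0 1 0; 0 0 1]
T3·…·T1 = [-3/5 -4/5 0; 4/5 -3/5 0; 0 0 1]
T4·…·T1 = [-7/25 24/25 0; -24/25 -7/25 0; 0 0 1]
T5·…·T1 = [7/25 -24/25 0; -36/25 -21/50 0; 0 0 1]
T6·…·T1 = [-11/25 -117/100 0; -36/25 -21/50 0; 0 0 1]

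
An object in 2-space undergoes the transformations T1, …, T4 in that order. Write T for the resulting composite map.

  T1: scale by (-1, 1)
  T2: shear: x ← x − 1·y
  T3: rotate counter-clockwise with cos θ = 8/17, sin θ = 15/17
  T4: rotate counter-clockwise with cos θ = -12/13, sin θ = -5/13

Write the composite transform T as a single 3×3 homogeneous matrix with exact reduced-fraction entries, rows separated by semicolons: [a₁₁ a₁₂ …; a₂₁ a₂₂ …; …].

T = [21/221 241/221 0; 220/221 199/221 0; 0 0 1]

T1 = [-1 0 0; 0 1 0; 0 0 1]
T2·T1 = [-1 -1 0; 0 1 0; 0 0 1]
T3·…·T1 = [-8/17 -23/17 0; -15/17 -7/17 0; 0 0 1]
T4·…·T1 = [21/221 241/221 0; 220/221 199/221 0; 0 0 1]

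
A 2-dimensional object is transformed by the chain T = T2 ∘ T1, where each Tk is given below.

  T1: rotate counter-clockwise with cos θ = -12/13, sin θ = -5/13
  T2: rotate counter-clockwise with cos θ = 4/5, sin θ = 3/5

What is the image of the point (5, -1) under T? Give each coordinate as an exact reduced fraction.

T1 rotate counter-clockwise with cos θ = -12/13, sin θ = -5/13: (5, -1) → (-5, -1)
T2 rotate counter-clockwise with cos θ = 4/5, sin θ = 3/5: (-5, -1) → (-17/5, -19/5)

T(p) = (-17/5, -19/5)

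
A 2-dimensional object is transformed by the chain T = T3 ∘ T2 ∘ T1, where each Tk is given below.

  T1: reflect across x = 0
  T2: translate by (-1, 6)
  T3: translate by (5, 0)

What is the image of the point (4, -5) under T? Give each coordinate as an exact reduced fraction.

T(p) = (0, 1)

T1 reflect across x = 0: (4, -5) → (-4, -5)
T2 translate by (-1, 6): (-4, -5) → (-5, 1)
T3 translate by (5, 0): (-5, 1) → (0, 1)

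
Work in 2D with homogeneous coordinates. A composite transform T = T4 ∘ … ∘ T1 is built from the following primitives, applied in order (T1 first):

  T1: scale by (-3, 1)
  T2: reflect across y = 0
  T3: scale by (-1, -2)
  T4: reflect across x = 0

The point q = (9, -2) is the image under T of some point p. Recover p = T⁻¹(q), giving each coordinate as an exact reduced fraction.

p = (-3, -1)

T1 = [-3 0 0; 0 1 0; 0 0 1]
T2·T1 = [-3 0 0; 0 -1 0; 0 0 1]
T3·…·T1 = [3 0 0; 0 2 0; 0 0 1]
T4·…·T1 = [-3 0 0; 0 2 0; 0 0 1]
det M = -6; M⁻¹ = [-1/3 0 0; 0 1/2 0; 0 0 1]
M⁻¹ · (9, -2)ᵀ = (-3, -1)ᵀ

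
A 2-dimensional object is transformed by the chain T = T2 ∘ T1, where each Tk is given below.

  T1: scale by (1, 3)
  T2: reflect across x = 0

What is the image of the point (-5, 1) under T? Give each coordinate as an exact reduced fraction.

T1 scale by (1, 3): (-5, 1) → (-5, 3)
T2 reflect across x = 0: (-5, 3) → (5, 3)

T(p) = (5, 3)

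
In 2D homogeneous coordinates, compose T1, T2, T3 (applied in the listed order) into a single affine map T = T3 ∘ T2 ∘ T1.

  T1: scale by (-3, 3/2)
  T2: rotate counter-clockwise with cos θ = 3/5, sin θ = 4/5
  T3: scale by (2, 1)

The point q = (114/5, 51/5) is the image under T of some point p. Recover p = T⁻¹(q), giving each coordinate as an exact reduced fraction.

p = (-5, -2)

T1 = [-3 0 0; 0 3/2 0; 0 0 1]
T2·T1 = [-9/5 -6/5 0; -12/5 9/10 0; 0 0 1]
T3·…·T1 = [-18/5 -12/5 0; -12/5 9/10 0; 0 0 1]
det M = -9; M⁻¹ = [-1/10 -4/15 0; -4/15 2/5 0; 0 0 1]
M⁻¹ · (114/5, 51/5)ᵀ = (-5, -2)ᵀ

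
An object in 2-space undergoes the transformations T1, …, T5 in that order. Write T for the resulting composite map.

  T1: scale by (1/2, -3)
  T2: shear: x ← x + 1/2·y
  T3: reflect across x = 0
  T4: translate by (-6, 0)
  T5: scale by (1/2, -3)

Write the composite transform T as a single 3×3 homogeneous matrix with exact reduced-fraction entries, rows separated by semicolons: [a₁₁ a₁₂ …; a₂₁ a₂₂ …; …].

T1 = [1/2 0 0; 0 -3 0; 0 0 1]
T2·T1 = [1/2 -3/2 0; 0 -3 0; 0 0 1]
T3·…·T1 = [-1/2 3/2 0; 0 -3 0; 0 0 1]
T4·…·T1 = [-1/2 3/2 -6; 0 -3 0; 0 0 1]
T5·…·T1 = [-1/4 3/4 -3; 0 9 0; 0 0 1]

T = [-1/4 3/4 -3; 0 9 0; 0 0 1]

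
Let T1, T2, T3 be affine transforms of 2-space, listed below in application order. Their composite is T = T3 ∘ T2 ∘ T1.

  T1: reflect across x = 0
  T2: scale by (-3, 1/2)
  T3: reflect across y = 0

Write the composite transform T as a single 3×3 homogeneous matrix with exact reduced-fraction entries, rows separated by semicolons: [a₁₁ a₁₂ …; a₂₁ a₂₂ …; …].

T = [3 0 0; 0 -1/2 0; 0 0 1]

T1 = [-1 0 0; 0 1 0; 0 0 1]
T2·T1 = [3 0 0; 0 1/2 0; 0 0 1]
T3·…·T1 = [3 0 0; 0 -1/2 0; 0 0 1]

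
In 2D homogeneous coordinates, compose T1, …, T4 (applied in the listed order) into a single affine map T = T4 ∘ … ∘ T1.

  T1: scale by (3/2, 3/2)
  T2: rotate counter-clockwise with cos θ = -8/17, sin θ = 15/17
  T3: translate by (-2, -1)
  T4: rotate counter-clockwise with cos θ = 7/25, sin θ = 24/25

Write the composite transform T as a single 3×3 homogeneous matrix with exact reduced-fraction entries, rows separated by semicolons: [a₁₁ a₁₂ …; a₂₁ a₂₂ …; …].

T = [-624/425 261/850 2/5; -261/850 -624/425 -11/5; 0 0 1]

T1 = [3/2 0 0; 0 3/2 0; 0 0 1]
T2·T1 = [-12/17 -45/34 0; 45/34 -12/17 0; 0 0 1]
T3·…·T1 = [-12/17 -45/34 -2; 45/34 -12/17 -1; 0 0 1]
T4·…·T1 = [-624/425 261/850 2/5; -261/850 -624/425 -11/5; 0 0 1]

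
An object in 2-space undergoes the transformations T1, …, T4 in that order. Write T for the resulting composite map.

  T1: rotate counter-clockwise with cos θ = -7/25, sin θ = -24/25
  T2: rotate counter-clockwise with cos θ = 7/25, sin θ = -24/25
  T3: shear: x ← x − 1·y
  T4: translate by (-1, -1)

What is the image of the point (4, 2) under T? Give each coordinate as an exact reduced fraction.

T1 rotate counter-clockwise with cos θ = -7/25, sin θ = -24/25: (4, 2) → (4/5, -22/5)
T2 rotate counter-clockwise with cos θ = 7/25, sin θ = -24/25: (4/5, -22/5) → (-4, -2)
T3 shear: x ← x − 1·y: (-4, -2) → (-2, -2)
T4 translate by (-1, -1): (-2, -2) → (-3, -3)

T(p) = (-3, -3)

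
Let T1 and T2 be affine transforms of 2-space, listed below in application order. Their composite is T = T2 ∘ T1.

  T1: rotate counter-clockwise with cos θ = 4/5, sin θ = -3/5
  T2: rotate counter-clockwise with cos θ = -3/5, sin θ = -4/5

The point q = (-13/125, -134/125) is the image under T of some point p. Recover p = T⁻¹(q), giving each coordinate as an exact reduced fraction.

T1 = [4/5 3/5 0; -3/5 4/5 0; 0 0 1]
T2·T1 = [-24/25 7/25 0; -7/25 -24/25 0; 0 0 1]
det M = 1; M⁻¹ = [-24/25 -7/25 0; 7/25 -24/25 0; 0 0 1]
M⁻¹ · (-13/125, -134/125)ᵀ = (2/5, 1)ᵀ

p = (2/5, 1)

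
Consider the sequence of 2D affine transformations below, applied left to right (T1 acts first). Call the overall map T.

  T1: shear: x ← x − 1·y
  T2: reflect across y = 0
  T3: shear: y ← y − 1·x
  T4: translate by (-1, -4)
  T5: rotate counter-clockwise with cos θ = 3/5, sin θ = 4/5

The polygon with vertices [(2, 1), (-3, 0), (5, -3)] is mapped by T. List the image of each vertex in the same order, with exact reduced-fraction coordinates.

T1 shear: x ← x − 1·y: (2, 1) → (1, 1); (-3, 0) → (-3, 0); (5, -3) → (8, -3)
T2 reflect across y = 0: (1, 1) → (1, -1); (-3, 0) → (-3, 0); (8, -3) → (8, 3)
T3 shear: y ← y − 1·x: (1, -1) → (1, -2); (-3, 0) → (-3, 3); (8, 3) → (8, -5)
T4 translate by (-1, -4): (1, -2) → (0, -6); (-3, 3) → (-4, -1); (8, -5) → (7, -9)
T5 rotate counter-clockwise with cos θ = 3/5, sin θ = 4/5: (0, -6) → (24/5, -18/5); (-4, -1) → (-8/5, -19/5); (7, -9) → (57/5, 1/5)

image vertices: (24/5, -18/5), (-8/5, -19/5), (57/5, 1/5)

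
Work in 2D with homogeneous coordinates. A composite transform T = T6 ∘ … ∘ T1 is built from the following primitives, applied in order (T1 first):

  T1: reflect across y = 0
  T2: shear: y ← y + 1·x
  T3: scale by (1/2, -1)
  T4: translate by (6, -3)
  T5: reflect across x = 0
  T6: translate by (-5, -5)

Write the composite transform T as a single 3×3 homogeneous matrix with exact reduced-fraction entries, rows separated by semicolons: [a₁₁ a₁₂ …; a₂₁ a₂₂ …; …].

T = [-1/2 0 -11; -1 1 -8; 0 0 1]

T1 = [1 0 0; 0 -1 0; 0 0 1]
T2·T1 = [1 0 0; 1 -1 0; 0 0 1]
T3·…·T1 = [1/2 0 0; -1 1 0; 0 0 1]
T4·…·T1 = [1/2 0 6; -1 1 -3; 0 0 1]
T5·…·T1 = [-1/2 0 -6; -1 1 -3; 0 0 1]
T6·…·T1 = [-1/2 0 -11; -1 1 -8; 0 0 1]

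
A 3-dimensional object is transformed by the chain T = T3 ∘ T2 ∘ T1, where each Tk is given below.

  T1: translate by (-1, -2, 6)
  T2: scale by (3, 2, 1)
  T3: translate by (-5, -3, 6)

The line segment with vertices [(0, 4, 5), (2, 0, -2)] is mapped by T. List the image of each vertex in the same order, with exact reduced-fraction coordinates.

image vertices: (-8, 1, 17), (-2, -7, 10)

T1 translate by (-1, -2, 6): (0, 4, 5) → (-1, 2, 11); (2, 0, -2) → (1, -2, 4)
T2 scale by (3, 2, 1): (-1, 2, 11) → (-3, 4, 11); (1, -2, 4) → (3, -4, 4)
T3 translate by (-5, -3, 6): (-3, 4, 11) → (-8, 1, 17); (3, -4, 4) → (-2, -7, 10)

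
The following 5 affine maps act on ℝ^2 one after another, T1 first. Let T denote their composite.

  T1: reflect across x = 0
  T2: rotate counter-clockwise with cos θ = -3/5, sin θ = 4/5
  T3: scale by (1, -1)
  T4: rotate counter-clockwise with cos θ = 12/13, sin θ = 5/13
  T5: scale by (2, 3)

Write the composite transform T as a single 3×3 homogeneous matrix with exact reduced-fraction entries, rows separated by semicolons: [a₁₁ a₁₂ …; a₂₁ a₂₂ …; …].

T = [32/65 -126/65 0; 189/65 48/65 0; 0 0 1]

T1 = [-1 0 0; 0 1 0; 0 0 1]
T2·T1 = [3/5 -4/5 0; -4/5 -3/5 0; 0 0 1]
T3·…·T1 = [3/5 -4/5 0; 4/5 3/5 0; 0 0 1]
T4·…·T1 = [16/65 -63/65 0; 63/65 16/65 0; 0 0 1]
T5·…·T1 = [32/65 -126/65 0; 189/65 48/65 0; 0 0 1]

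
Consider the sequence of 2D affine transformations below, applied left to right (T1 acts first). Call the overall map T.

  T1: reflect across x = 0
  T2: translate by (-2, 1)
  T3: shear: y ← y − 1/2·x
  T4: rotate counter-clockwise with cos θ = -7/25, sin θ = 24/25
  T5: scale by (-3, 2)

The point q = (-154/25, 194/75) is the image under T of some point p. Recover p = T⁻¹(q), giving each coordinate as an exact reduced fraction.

p = (-8/3, -3)

T1 = [-1 0 0; 0 1 0; 0 0 1]
T2·T1 = [-1 0 -2; 0 1 1; 0 0 1]
T3·…·T1 = [-1 0 -2; 1/2 1 2; 0 0 1]
T4·…·T1 = [-1/5 -24/25 -34/25; -11/10 -7/25 -62/25; 0 0 1]
T5·…·T1 = [3/5 72/25 102/25; -11/5 -14/25 -124/25; 0 0 1]
det M = 6; M⁻¹ = [-7/75 -12/25 -2; 11/30 1/10 -1; 0 0 1]
M⁻¹ · (-154/25, 194/75)ᵀ = (-8/3, -3)ᵀ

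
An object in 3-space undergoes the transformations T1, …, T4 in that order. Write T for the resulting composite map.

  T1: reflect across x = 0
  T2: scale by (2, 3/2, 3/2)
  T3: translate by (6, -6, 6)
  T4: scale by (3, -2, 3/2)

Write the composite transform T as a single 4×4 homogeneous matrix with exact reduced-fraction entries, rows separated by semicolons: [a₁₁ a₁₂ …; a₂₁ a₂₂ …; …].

T1 = [-1 0 0 0; 0 1 0 0; 0 0 1 0; 0 0 0 1]
T2·T1 = [-2 0 0 0; 0 3/2 0 0; 0 0 3/2 0; 0 0 0 1]
T3·…·T1 = [-2 0 0 6; 0 3/2 0 -6; 0 0 3/2 6; 0 0 0 1]
T4·…·T1 = [-6 0 0 18; 0 -3 0 12; 0 0 9/4 9; 0 0 0 1]

T = [-6 0 0 18; 0 -3 0 12; 0 0 9/4 9; 0 0 0 1]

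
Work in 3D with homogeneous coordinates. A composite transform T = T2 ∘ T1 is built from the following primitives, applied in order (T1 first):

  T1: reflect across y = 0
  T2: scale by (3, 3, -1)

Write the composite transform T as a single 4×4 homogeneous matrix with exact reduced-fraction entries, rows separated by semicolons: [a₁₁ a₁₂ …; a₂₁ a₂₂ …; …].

T = [3 0 0 0; 0 -3 0 0; 0 0 -1 0; 0 0 0 1]

T1 = [1 0 0 0; 0 -1 0 0; 0 0 1 0; 0 0 0 1]
T2·T1 = [3 0 0 0; 0 -3 0 0; 0 0 -1 0; 0 0 0 1]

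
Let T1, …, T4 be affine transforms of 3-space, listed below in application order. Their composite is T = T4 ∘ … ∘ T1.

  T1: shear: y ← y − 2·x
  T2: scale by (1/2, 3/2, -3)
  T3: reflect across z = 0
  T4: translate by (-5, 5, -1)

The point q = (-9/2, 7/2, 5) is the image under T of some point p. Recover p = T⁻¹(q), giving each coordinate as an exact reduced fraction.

p = (1, 1, 2)

T1 = [1 0 0 0; -2 1 0 0; 0 0 1 0; 0 0 0 1]
T2·T1 = [1/2 0 0 0; -3 3/2 0 0; 0 0 -3 0; 0 0 0 1]
T3·…·T1 = [1/2 0 0 0; -3 3/2 0 0; 0 0 3 0; 0 0 0 1]
T4·…·T1 = [1/2 0 0 -5; -3 3/2 0 5; 0 0 3 -1; 0 0 0 1]
det M = 9/4; M⁻¹ = [2 0 0 10; 4 2/3 0 50/3; 0 0 1/3 1/3; 0 0 0 1]
M⁻¹ · (-9/2, 7/2, 5)ᵀ = (1, 1, 2)ᵀ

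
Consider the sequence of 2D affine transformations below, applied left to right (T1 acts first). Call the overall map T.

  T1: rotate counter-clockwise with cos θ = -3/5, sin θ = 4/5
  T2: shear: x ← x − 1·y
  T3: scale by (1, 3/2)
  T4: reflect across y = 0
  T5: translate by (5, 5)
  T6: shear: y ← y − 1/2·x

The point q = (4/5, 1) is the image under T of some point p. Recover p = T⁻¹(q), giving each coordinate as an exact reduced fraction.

p = (3, 0)

T1 = [-3/5 -4/5 0; 4/5 -3/5 0; 0 0 1]
T2·T1 = [-7/5 -1/5 0; 4/5 -3/5 0; 0 0 1]
T3·…·T1 = [-7/5 -1/5 0; 6/5 -9/10 0; 0 0 1]
T4·…·T1 = [-7/5 -1/5 0; -6/5 9/10 0; 0 0 1]
T5·…·T1 = [-7/5 -1/5 5; -6/5 9/10 5; 0 0 1]
T6·…·T1 = [-7/5 -1/5 5; -1/2 1 5/2; 0 0 1]
det M = -3/2; M⁻¹ = [-2/3 -2/15 11/3; -1/3 14/15 -2/3; 0 0 1]
M⁻¹ · (4/5, 1)ᵀ = (3, 0)ᵀ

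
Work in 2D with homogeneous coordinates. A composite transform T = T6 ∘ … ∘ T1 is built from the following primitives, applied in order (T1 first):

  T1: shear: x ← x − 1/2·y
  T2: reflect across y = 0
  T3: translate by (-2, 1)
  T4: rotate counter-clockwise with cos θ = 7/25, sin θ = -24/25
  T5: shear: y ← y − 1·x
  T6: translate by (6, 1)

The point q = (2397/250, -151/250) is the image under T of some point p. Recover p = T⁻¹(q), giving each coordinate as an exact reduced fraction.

T1 = [1 -1/2 0; 0 1 0; 0 0 1]
T2·T1 = [1 -1/2 0; 0 -1 0; 0 0 1]
T3·…·T1 = [1 -1/2 -2; 0 -1 1; 0 0 1]
T4·…·T1 = [7/25 -11/10 2/5; -24/25 1/5 11/5; 0 0 1]
T5·…·T1 = [7/25 -11/10 2/5; -31/25 13/10 9/5; 0 0 1]
T6·…·T1 = [7/25 -11/10 32/5; -31/25 13/10 14/5; 0 0 1]
det M = -1; M⁻¹ = [-13/10 -11/10 57/5; -31/25 -7/25 218/25; 0 0 1]
M⁻¹ · (2397/250, -151/250)ᵀ = (-2/5, -3)ᵀ

p = (-2/5, -3)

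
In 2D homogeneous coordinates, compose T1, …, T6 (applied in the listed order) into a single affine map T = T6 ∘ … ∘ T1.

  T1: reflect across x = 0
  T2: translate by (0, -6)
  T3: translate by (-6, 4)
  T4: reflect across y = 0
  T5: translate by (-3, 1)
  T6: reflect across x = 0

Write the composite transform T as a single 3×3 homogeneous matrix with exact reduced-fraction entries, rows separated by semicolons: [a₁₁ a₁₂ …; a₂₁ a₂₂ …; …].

T1 = [-1 0 0; 0 1 0; 0 0 1]
T2·T1 = [-1 0 0; 0 1 -6; 0 0 1]
T3·…·T1 = [-1 0 -6; 0 1 -2; 0 0 1]
T4·…·T1 = [-1 0 -6; 0 -1 2; 0 0 1]
T5·…·T1 = [-1 0 -9; 0 -1 3; 0 0 1]
T6·…·T1 = [1 0 9; 0 -1 3; 0 0 1]

T = [1 0 9; 0 -1 3; 0 0 1]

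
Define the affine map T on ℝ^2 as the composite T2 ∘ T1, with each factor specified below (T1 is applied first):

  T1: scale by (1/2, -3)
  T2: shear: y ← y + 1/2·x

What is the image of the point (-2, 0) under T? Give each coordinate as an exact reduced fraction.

T1 scale by (1/2, -3): (-2, 0) → (-1, 0)
T2 shear: y ← y + 1/2·x: (-1, 0) → (-1, -1/2)

T(p) = (-1, -1/2)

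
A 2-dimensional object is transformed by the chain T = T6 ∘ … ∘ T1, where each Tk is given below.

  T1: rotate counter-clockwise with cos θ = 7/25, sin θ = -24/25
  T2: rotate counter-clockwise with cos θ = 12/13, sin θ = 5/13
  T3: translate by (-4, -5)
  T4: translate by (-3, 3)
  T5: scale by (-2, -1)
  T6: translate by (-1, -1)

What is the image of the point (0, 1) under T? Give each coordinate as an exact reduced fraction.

T(p) = (3719/325, 121/325)

T1 rotate counter-clockwise with cos θ = 7/25, sin θ = -24/25: (0, 1) → (24/25, 7/25)
T2 rotate counter-clockwise with cos θ = 12/13, sin θ = 5/13: (24/25, 7/25) → (253/325, 204/325)
T3 translate by (-4, -5): (253/325, 204/325) → (-1047/325, -1421/325)
T4 translate by (-3, 3): (-1047/325, -1421/325) → (-2022/325, -446/325)
T5 scale by (-2, -1): (-2022/325, -446/325) → (4044/325, 446/325)
T6 translate by (-1, -1): (4044/325, 446/325) → (3719/325, 121/325)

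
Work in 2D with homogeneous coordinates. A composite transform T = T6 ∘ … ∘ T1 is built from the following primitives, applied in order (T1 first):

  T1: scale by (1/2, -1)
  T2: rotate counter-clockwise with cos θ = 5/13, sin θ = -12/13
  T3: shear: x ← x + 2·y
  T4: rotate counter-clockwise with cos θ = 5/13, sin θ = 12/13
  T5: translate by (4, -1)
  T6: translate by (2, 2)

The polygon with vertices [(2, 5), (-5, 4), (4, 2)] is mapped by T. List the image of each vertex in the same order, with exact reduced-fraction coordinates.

image vertices: (813/169, -1564/169), (1383/338, -267/169), (1012/169, -985/169)

T1 scale by (1/2, -1): (2, 5) → (1, -5); (-5, 4) → (-5/2, -4); (4, 2) → (2, -2)
T2 rotate counter-clockwise with cos θ = 5/13, sin θ = -12/13: (1, -5) → (-55/13, -37/13); (-5/2, -4) → (-121/26, 10/13); (2, -2) → (-14/13, -34/13)
T3 shear: x ← x + 2·y: (-55/13, -37/13) → (-129/13, -37/13); (-121/26, 10/13) → (-81/26, 10/13); (-14/13, -34/13) → (-82/13, -34/13)
T4 rotate counter-clockwise with cos θ = 5/13, sin θ = 12/13: (-129/13, -37/13) → (-201/169, -1733/169); (-81/26, 10/13) → (-645/338, -436/169); (-82/13, -34/13) → (-2/169, -1154/169)
T5 translate by (4, -1): (-201/169, -1733/169) → (475/169, -1902/169); (-645/338, -436/169) → (707/338, -605/169); (-2/169, -1154/169) → (674/169, -1323/169)
T6 translate by (2, 2): (475/169, -1902/169) → (813/169, -1564/169); (707/338, -605/169) → (1383/338, -267/169); (674/169, -1323/169) → (1012/169, -985/169)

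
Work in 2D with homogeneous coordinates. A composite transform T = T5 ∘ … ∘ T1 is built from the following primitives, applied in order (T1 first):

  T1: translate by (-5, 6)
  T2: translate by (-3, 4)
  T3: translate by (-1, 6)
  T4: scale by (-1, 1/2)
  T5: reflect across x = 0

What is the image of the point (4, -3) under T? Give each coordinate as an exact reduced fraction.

T1 translate by (-5, 6): (4, -3) → (-1, 3)
T2 translate by (-3, 4): (-1, 3) → (-4, 7)
T3 translate by (-1, 6): (-4, 7) → (-5, 13)
T4 scale by (-1, 1/2): (-5, 13) → (5, 13/2)
T5 reflect across x = 0: (5, 13/2) → (-5, 13/2)

T(p) = (-5, 13/2)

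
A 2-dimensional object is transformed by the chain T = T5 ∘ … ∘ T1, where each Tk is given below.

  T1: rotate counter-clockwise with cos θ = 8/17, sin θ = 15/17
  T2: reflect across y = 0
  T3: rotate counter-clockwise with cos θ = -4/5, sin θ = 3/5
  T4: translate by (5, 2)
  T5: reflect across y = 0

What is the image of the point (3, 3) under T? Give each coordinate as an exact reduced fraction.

T(p) = (716/85, -383/85)

T1 rotate counter-clockwise with cos θ = 8/17, sin θ = 15/17: (3, 3) → (-21/17, 69/17)
T2 reflect across y = 0: (-21/17, 69/17) → (-21/17, -69/17)
T3 rotate counter-clockwise with cos θ = -4/5, sin θ = 3/5: (-21/17, -69/17) → (291/85, 213/85)
T4 translate by (5, 2): (291/85, 213/85) → (716/85, 383/85)
T5 reflect across y = 0: (716/85, 383/85) → (716/85, -383/85)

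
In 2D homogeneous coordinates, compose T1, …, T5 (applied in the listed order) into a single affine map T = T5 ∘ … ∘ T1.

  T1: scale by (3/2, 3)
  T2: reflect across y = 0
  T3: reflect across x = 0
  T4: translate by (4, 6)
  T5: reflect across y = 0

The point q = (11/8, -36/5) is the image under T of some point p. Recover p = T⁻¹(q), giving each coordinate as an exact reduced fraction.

p = (7/4, -2/5)

T1 = [3/2 0 0; 0 3 0; 0 0 1]
T2·T1 = [3/2 0 0; 0 -3 0; 0 0 1]
T3·…·T1 = [-3/2 0 0; 0 -3 0; 0 0 1]
T4·…·T1 = [-3/2 0 4; 0 -3 6; 0 0 1]
T5·…·T1 = [-3/2 0 4; 0 3 -6; 0 0 1]
det M = -9/2; M⁻¹ = [-2/3 0 8/3; 0 1/3 2; 0 0 1]
M⁻¹ · (11/8, -36/5)ᵀ = (7/4, -2/5)ᵀ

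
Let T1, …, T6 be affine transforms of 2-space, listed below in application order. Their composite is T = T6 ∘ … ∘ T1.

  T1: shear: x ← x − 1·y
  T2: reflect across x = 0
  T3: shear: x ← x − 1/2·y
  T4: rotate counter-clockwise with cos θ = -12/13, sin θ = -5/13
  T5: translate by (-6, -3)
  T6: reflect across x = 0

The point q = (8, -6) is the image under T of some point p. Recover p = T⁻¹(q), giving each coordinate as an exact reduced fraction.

p = (-2, 2)

T1 = [1 -1 0; 0 1 0; 0 0 1]
T2·T1 = [-1 1 0; 0 1 0; 0 0 1]
T3·…·T1 = [-1 1/2 0; 0 1 0; 0 0 1]
T4·…·T1 = [12/13 -1/13 0; 5/13 -29/26 0; 0 0 1]
T5·…·T1 = [12/13 -1/13 -6; 5/13 -29/26 -3; 0 0 1]
T6·…·T1 = [-12/13 1/13 6; 5/13 -29/26 -3; 0 0 1]
det M = 1; M⁻¹ = [-29/26 -1/13 84/13; -5/13 -12/13 -6/13; 0 0 1]
M⁻¹ · (8, -6)ᵀ = (-2, 2)ᵀ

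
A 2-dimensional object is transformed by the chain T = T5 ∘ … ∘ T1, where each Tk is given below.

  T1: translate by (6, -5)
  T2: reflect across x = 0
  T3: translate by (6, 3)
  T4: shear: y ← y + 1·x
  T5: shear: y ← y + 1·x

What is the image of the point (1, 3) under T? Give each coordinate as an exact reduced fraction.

T(p) = (-1, -1)

T1 translate by (6, -5): (1, 3) → (7, -2)
T2 reflect across x = 0: (7, -2) → (-7, -2)
T3 translate by (6, 3): (-7, -2) → (-1, 1)
T4 shear: y ← y + 1·x: (-1, 1) → (-1, 0)
T5 shear: y ← y + 1·x: (-1, 0) → (-1, -1)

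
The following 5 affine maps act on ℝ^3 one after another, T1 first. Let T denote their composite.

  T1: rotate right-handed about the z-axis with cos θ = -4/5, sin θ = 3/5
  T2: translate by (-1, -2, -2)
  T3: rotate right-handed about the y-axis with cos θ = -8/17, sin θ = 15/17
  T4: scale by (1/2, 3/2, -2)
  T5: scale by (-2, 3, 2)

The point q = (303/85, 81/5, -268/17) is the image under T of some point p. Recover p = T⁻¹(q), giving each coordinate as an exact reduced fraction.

p = (4, -4, -3)

T1 = [-4/5 -3/5 0 0; 3/5 -4/5 0 0; 0 0 1 0; 0 0 0 1]
T2·T1 = [-4/5 -3/5 0 -1; 3/5 -4/5 0 -2; 0 0 1 -2; 0 0 0 1]
T3·…·T1 = [32/85 24/85 15/17 -22/17; 3/5 -4/5 0 -2; 12/17 9/17 -8/17 31/17; 0 0 0 1]
T4·…·T1 = [16/85 12/85 15/34 -11/17; 9/10 -6/5 0 -3; -24/17 -18/17 16/17 -62/17; 0 0 0 1]
T5·…·T1 = [-32/85 -24/85 -15/17 22/17; 27/10 -18/5 0 -9; -48/17 -36/17 32/17 -124/17; 0 0 0 1]
det M = 18; M⁻¹ = [-32/85 2/15 -3/17 2/5; -24/85 -8/45 -9/68 -11/5; -15/17 0 2/17 2; 0 0 0 1]
M⁻¹ · (303/85, 81/5, -268/17)ᵀ = (4, -4, -3)ᵀ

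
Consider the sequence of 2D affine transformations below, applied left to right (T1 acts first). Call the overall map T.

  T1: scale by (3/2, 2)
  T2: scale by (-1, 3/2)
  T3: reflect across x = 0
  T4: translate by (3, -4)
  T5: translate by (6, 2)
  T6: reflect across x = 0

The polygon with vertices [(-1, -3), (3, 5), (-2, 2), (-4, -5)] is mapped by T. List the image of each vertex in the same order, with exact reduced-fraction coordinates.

image vertices: (-15/2, -11), (-27/2, 13), (-6, 4), (-3, -17)

T1 scale by (3/2, 2): (-1, -3) → (-3/2, -6); (3, 5) → (9/2, 10); (-2, 2) → (-3, 4); (-4, -5) → (-6, -10)
T2 scale by (-1, 3/2): (-3/2, -6) → (3/2, -9); (9/2, 10) → (-9/2, 15); (-3, 4) → (3, 6); (-6, -10) → (6, -15)
T3 reflect across x = 0: (3/2, -9) → (-3/2, -9); (-9/2, 15) → (9/2, 15); (3, 6) → (-3, 6); (6, -15) → (-6, -15)
T4 translate by (3, -4): (-3/2, -9) → (3/2, -13); (9/2, 15) → (15/2, 11); (-3, 6) → (0, 2); (-6, -15) → (-3, -19)
T5 translate by (6, 2): (3/2, -13) → (15/2, -11); (15/2, 11) → (27/2, 13); (0, 2) → (6, 4); (-3, -19) → (3, -17)
T6 reflect across x = 0: (15/2, -11) → (-15/2, -11); (27/2, 13) → (-27/2, 13); (6, 4) → (-6, 4); (3, -17) → (-3, -17)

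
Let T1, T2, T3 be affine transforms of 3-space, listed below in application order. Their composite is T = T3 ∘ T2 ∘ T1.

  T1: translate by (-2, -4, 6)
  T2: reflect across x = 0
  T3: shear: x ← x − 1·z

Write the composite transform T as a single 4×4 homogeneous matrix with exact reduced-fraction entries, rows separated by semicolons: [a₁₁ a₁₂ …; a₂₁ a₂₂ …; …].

T1 = [1 0 0 -2; 0 1 0 -4; 0 0 1 6; 0 0 0 1]
T2·T1 = [-1 0 0 2; 0 1 0 -4; 0 0 1 6; 0 0 0 1]
T3·…·T1 = [-1 0 -1 -4; 0 1 0 -4; 0 0 1 6; 0 0 0 1]

T = [-1 0 -1 -4; 0 1 0 -4; 0 0 1 6; 0 0 0 1]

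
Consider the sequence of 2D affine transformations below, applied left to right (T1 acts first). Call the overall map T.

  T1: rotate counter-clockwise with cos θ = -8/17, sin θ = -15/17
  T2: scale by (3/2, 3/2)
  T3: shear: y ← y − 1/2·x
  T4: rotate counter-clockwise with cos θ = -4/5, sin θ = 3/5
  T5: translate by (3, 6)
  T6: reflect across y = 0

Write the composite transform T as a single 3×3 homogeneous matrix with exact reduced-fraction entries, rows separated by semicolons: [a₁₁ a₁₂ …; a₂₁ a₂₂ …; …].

T1 = [-8/17 15/17 0; -15/17 -8/17 0; 0 0 1]
T2·T1 = [-12/17 45/34 0; -45/34 -12/17 0; 0 0 1]
T3·…·T1 = [-12/17 45/34 0; -33/34 -93/68 0; 0 0 1]
T4·…·T1 = [39/34 -81/340 0; 6/17 321/170 0; 0 0 1]
T5·…·T1 = [39/34 -81/340 3; 6/17 321/170 6; 0 0 1]
T6·…·T1 = [39/34 -81/340 3; -6/17 -321/170 -6; 0 0 1]

T = [39/34 -81/340 3; -6/17 -321/170 -6; 0 0 1]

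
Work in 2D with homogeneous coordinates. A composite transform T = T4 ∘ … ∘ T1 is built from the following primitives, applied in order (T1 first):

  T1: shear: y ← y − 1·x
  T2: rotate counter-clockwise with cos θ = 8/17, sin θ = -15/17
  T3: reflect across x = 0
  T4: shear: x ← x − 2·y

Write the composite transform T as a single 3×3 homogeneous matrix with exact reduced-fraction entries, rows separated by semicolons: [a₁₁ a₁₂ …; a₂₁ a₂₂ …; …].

T1 = [1 0 0; -1 1 0; 0 0 1]
T2·T1 = [-7/17 15/17 0; -23/17 8/17 0; 0 0 1]
T3·…·T1 = [7/17 -15/17 0; -23/17 8/17 0; 0 0 1]
T4·…·T1 = [53/17 -31/17 0; -23/17 8/17 0; 0 0 1]

T = [53/17 -31/17 0; -23/17 8/17 0; 0 0 1]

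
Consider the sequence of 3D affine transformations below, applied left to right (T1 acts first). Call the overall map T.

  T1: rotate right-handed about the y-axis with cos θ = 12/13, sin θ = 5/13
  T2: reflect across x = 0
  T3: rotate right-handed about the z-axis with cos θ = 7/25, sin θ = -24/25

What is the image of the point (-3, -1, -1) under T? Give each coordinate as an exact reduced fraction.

T1 rotate right-handed about the y-axis with cos θ = 12/13, sin θ = 5/13: (-3, -1, -1) → (-41/13, -1, 3/13)
T2 reflect across x = 0: (-41/13, -1, 3/13) → (41/13, -1, 3/13)
T3 rotate right-handed about the z-axis with cos θ = 7/25, sin θ = -24/25: (41/13, -1, 3/13) → (-1/13, -43/13, 3/13)

T(p) = (-1/13, -43/13, 3/13)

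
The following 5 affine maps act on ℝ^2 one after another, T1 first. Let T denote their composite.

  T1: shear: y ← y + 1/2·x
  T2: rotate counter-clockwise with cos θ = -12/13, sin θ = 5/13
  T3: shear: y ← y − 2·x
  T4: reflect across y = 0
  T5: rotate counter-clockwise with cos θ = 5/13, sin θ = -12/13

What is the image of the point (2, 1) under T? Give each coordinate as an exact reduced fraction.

T(p) = (-818/169, 138/169)

T1 shear: y ← y + 1/2·x: (2, 1) → (2, 2)
T2 rotate counter-clockwise with cos θ = -12/13, sin θ = 5/13: (2, 2) → (-34/13, -14/13)
T3 shear: y ← y − 2·x: (-34/13, -14/13) → (-34/13, 54/13)
T4 reflect across y = 0: (-34/13, 54/13) → (-34/13, -54/13)
T5 rotate counter-clockwise with cos θ = 5/13, sin θ = -12/13: (-34/13, -54/13) → (-818/169, 138/169)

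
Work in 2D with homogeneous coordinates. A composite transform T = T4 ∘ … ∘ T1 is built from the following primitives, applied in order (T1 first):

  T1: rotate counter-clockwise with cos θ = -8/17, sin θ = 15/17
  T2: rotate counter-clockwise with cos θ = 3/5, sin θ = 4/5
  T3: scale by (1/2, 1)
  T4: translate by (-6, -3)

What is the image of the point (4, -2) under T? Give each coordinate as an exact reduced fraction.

T1 rotate counter-clockwise with cos θ = -8/17, sin θ = 15/17: (4, -2) → (-2/17, 76/17)
T2 rotate counter-clockwise with cos θ = 3/5, sin θ = 4/5: (-2/17, 76/17) → (-62/17, 44/17)
T3 scale by (1/2, 1): (-62/17, 44/17) → (-31/17, 44/17)
T4 translate by (-6, -3): (-31/17, 44/17) → (-133/17, -7/17)

T(p) = (-133/17, -7/17)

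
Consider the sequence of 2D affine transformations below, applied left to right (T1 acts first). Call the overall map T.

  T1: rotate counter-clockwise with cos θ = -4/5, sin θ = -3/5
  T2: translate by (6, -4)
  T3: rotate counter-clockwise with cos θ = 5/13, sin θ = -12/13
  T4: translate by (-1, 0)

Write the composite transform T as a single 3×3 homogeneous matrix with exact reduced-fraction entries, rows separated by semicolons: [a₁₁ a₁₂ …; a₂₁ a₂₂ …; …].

T1 = [-4/5 3/5 0; -3/5 -4/5 0; 0 0 1]
T2·T1 = [-4/5 3/5 6; -3/5 -4/5 -4; 0 0 1]
T3·…·T1 = [-56/65 -33/65 -18/13; 33/65 -56/65 -92/13; 0 0 1]
T4·…·T1 = [-56/65 -33/65 -31/13; 33/65 -56/65 -92/13; 0 0 1]

T = [-56/65 -33/65 -31/13; 33/65 -56/65 -92/13; 0 0 1]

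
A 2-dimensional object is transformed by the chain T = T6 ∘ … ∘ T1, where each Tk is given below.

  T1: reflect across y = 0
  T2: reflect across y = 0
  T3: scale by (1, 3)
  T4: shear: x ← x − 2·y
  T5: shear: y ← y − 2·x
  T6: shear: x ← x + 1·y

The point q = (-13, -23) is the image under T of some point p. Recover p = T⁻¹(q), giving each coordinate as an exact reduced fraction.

p = (4, -1)

T1 = [1 0 0; 0 -1 0; 0 0 1]
T2·T1 = [1 0 0; 0 1 0; 0 0 1]
T3·…·T1 = [1 0 0; 0 3 0; 0 0 1]
T4·…·T1 = [1 -6 0; 0 3 0; 0 0 1]
T5·…·T1 = [1 -6 0; -2 15 0; 0 0 1]
T6·…·T1 = [-1 9 0; -2 15 0; 0 0 1]
det M = 3; M⁻¹ = [5 -3 0; 2/3 -1/3 0; 0 0 1]
M⁻¹ · (-13, -23)ᵀ = (4, -1)ᵀ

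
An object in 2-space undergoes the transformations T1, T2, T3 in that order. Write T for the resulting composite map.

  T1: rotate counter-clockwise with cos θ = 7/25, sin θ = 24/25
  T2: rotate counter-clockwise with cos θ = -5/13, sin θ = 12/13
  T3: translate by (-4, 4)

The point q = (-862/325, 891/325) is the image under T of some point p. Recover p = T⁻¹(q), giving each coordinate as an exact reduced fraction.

p = (-6/5, 7/5)

T1 = [7/25 -24/25 0; 24/25 7/25 0; 0 0 1]
T2·T1 = [-323/325 36/325 0; -36/325 -323/325 0; 0 0 1]
T3·…·T1 = [-323/325 36/325 -4; -36/325 -323/325 4; 0 0 1]
det M = 1; M⁻¹ = [-323/325 -36/325 -1148/325; 36/325 -323/325 1436/325; 0 0 1]
M⁻¹ · (-862/325, 891/325)ᵀ = (-6/5, 7/5)ᵀ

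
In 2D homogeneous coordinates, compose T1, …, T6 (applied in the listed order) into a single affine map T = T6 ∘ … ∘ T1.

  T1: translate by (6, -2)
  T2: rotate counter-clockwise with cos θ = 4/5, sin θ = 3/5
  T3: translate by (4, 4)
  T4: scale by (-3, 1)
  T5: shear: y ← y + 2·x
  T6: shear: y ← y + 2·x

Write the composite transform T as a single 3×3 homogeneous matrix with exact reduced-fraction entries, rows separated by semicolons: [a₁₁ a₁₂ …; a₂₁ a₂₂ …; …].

T = [-12/5 9/5 -30; -9 8 -114; 0 0 1]

T1 = [1 0 6; 0 1 -2; 0 0 1]
T2·T1 = [4/5 -3/5 6; 3/5 4/5 2; 0 0 1]
T3·…·T1 = [4/5 -3/5 10; 3/5 4/5 6; 0 0 1]
T4·…·T1 = [-12/5 9/5 -30; 3/5 4/5 6; 0 0 1]
T5·…·T1 = [-12/5 9/5 -30; -21/5 22/5 -54; 0 0 1]
T6·…·T1 = [-12/5 9/5 -30; -9 8 -114; 0 0 1]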